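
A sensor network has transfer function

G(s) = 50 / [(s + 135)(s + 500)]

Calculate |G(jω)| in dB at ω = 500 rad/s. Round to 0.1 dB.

At s = jω = j500:
pole (s+135): 135 + j500 → |·| = √(135²+500²) = √268225 ≈ 517.9, ∠ = arctan(500/135) ≈ 74.89°
pole (s+500): 500 + j500 → |·| = √(500²+500²) = √500000 ≈ 707.11, ∠ = arctan(500/500) ≈ 45.00°
|G| = 50 / 3.6621e+05 ≈ 0.00013653
Gain = 20 log₁₀(0.00013653) ≈ -77.30 dB

-77.3 dB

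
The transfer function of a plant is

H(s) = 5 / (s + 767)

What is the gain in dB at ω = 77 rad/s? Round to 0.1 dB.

-43.8 dB

Substitute s = j77:
Numerator: 5 = 5 + j0
Denominator: (j77) + 767 = 767 + j77
|N| = √(5² + 0²) ≈ 5, ∠N ≈ 0.00°
|D| = √(767² + 77²) ≈ 770.86, ∠D ≈ 5.73°
|H| = 5 / 770.86 ≈ 0.0064863
Gain = 20 log₁₀(0.0064863) ≈ -43.76 dB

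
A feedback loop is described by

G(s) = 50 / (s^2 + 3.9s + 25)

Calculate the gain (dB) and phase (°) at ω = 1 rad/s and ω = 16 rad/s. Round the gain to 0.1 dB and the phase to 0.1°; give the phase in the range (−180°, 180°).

At s = jω = j1:
quadratic: (j1)² + 3.9·j1 + 25 = 24 + j3.9 → |·| ≈ 24.315, ∠ ≈ 9.23°
|G| = 50 / 24.315 ≈ 2.0563
Gain = 20 log₁₀(2.0563) ≈ 6.26 dB
∠G = 0.00° − 9.23° = -9.23°

At s = jω = j16:
quadratic: (j16)² + 3.9·j16 + 25 = -231 + j62.4 → |·| ≈ 239.28, ∠ ≈ 164.88°
|G| = 50 / 239.28 ≈ 0.20896
Gain = 20 log₁₀(0.20896) ≈ -13.60 dB
∠G = 0.00° − 164.88° = -164.88°

ω = 1: 6.3 dB, -9.2°; ω = 16: -13.6 dB, -164.9°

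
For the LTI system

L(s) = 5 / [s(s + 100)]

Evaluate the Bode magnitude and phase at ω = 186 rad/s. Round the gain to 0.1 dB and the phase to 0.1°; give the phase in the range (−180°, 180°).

At s = jω = j186:
pole (s+100): 100 + j186 → |·| = √(100²+186²) = √44596 ≈ 211.18, ∠ = arctan(186/100) ≈ 61.74°
pole at origin: |s| = 186, ∠ = 90.00° (in denominator)
|L| = 5 / 39279 ≈ 0.00012729
Gain = 20 log₁₀(0.00012729) ≈ -77.90 dB
∠L = 0.00° − 151.74° = -151.74°

-77.9 dB, -151.7°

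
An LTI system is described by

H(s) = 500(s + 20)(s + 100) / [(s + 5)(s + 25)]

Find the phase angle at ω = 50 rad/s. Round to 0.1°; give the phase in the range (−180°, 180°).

-53.0°

At s = jω = j50:
zero (s+20): 20 + j50 → |·| = √(20²+50²) = √2900 ≈ 53.852, ∠ = arctan(50/20) ≈ 68.20°
zero (s+100): 100 + j50 → |·| = √(100²+50²) = √12500 ≈ 111.8, ∠ = arctan(50/100) ≈ 26.57°
pole (s+5): 5 + j50 → |·| = √(5²+50²) = √2525 ≈ 50.249, ∠ = arctan(50/5) ≈ 84.29°
pole (s+25): 25 + j50 → |·| = √(25²+50²) = √3125 ≈ 55.902, ∠ = arctan(50/25) ≈ 63.43°
∠H = 94.77° − 147.72° = -52.95°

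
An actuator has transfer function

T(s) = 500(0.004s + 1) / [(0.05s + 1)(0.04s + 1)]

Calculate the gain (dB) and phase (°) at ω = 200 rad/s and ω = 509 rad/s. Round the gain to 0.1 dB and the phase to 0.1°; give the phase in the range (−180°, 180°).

ω = 200: 18.0 dB, -128.5°; ω = 509: 6.8 dB, -111.1°

At ω = 200 rad/s:
zero (1 + j200·0.004) = 1 + j0.8 → |·| ≈ 1.2806, ∠ ≈ 38.66°
pole (1 + j200·0.05) = 1 + j10 → |·| ≈ 10.05, ∠ ≈ 84.29°
pole (1 + j200·0.04) = 1 + j8 → |·| ≈ 8.0623, ∠ ≈ 82.87°
|T| = 500 · 1.2806 / (10.05 · 8.0623) ≈ 7.9024
Gain = 20 log₁₀(7.9024) ≈ 17.96 dB
∠T = (38.66°) − (84.29° + 82.87°) = -128.50°

At ω = 509 rad/s:
zero (1 + j509·0.004) = 1 + j2.036 → |·| ≈ 2.2683, ∠ ≈ 63.84°
pole (1 + j509·0.05) = 1 + j25.45 → |·| ≈ 25.47, ∠ ≈ 87.75°
pole (1 + j509·0.04) = 1 + j20.36 → |·| ≈ 20.385, ∠ ≈ 87.19°
|T| = 500 · 2.2683 / (25.47 · 20.385) ≈ 2.1844
Gain = 20 log₁₀(2.1844) ≈ 6.79 dB
∠T = (63.84°) − (87.75° + 87.19°) = -111.10°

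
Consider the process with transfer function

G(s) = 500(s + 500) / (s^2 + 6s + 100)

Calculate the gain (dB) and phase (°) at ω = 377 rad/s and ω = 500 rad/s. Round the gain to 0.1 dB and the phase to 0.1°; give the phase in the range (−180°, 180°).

ω = 377: 6.9 dB, -142.1°; ω = 500: 3.0 dB, -134.3°

At s = jω = j377:
zero (s+500): 500 + j377 → |·| = √(500²+377²) = √392129 ≈ 626.2, ∠ = arctan(377/500) ≈ 37.02°
quadratic: (j377)² + 6·j377 + 100 = -142029 + j2262 → |·| ≈ 1.4205e+05, ∠ ≈ 179.09°
|G| = 500 · 626.2 / 1.4205e+05 ≈ 2.2042
Gain = 20 log₁₀(2.2042) ≈ 6.87 dB
∠G = 37.02° − 179.09° = -142.07°

At s = jω = j500:
zero (s+500): 500 + j500 → |·| = √(500²+500²) = √500000 ≈ 707.11, ∠ = arctan(500/500) ≈ 45.00°
quadratic: (j500)² + 6·j500 + 100 = -249900 + j3000 → |·| ≈ 2.4992e+05, ∠ ≈ 179.31°
|G| = 500 · 707.11 / 2.4992e+05 ≈ 1.4147
Gain = 20 log₁₀(1.4147) ≈ 3.01 dB
∠G = 45.00° − 179.31° = -134.31°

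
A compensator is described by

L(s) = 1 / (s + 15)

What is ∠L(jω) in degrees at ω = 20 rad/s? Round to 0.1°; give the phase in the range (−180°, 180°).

Substitute s = j20:
Numerator: 1 = 1 + j0
Denominator: (j20) + 15 = 15 + j20
|N| = √(1² + 0²) ≈ 1, ∠N ≈ 0.00°
|D| = √(15² + 20²) ≈ 25, ∠D ≈ 53.13°
∠L = 0.00° − 53.13° = -53.13°

-53.1°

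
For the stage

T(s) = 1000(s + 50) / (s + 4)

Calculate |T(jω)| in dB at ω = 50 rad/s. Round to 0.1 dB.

63.0 dB

At s = jω = j50:
zero (s+50): 50 + j50 → |·| = √(50²+50²) = √5000 ≈ 70.711, ∠ = arctan(50/50) ≈ 45.00°
pole (s+4): 4 + j50 → |·| = √(4²+50²) = √2516 ≈ 50.16, ∠ = arctan(50/4) ≈ 85.43°
|T| = 1000 · 70.711 / 50.16 ≈ 1409.7
Gain = 20 log₁₀(1409.7) ≈ 62.98 dB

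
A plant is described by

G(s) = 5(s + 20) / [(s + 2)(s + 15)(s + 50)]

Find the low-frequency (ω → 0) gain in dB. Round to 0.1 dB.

G(0) = 5·20 / (2·15·50) ≈ 0.066667
20 log₁₀(0.066667) ≈ -23.52 dB

-23.5 dB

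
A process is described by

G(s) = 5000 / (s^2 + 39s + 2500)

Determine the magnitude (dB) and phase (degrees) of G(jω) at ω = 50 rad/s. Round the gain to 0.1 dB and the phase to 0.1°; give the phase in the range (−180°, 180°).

At s = jω = j50:
quadratic: (j50)² + 39·j50 + 2500 = 0 + j1950 → |·| ≈ 1950, ∠ ≈ 90.00°
|G| = 5000 / 1950 ≈ 2.5641
Gain = 20 log₁₀(2.5641) ≈ 8.18 dB
∠G = 0.00° − 90.00° = -90.00°

8.2 dB, -90.0°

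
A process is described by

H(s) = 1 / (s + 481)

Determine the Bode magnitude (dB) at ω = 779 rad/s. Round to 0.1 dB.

-59.2 dB

At s = jω = j779:
pole (s+481): 481 + j779 → |·| = √(481²+779²) = √838202 ≈ 915.53, ∠ = arctan(779/481) ≈ 58.31°
|H| = 1 / 915.53 ≈ 0.0010923
Gain = 20 log₁₀(0.0010923) ≈ -59.23 dB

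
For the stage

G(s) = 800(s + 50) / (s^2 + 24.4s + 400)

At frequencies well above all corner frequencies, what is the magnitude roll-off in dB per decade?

-20 dB/decade

Each pole contributes −20 dB/decade at high frequency; each zero contributes +20 dB/decade.
Net: 1 zero(s) − 2 pole(s) → -20 dB/decade.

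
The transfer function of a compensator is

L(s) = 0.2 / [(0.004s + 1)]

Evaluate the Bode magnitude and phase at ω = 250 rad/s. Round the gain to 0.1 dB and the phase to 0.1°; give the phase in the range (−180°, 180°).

-17.0 dB, -45.0°

At ω = 250 rad/s:
pole (1 + j250·0.004) = 1 + j1 → |·| ≈ 1.4142, ∠ ≈ 45.00°
|L| = 0.2 · 1 / (1.4142) ≈ 0.14142
Gain = 20 log₁₀(0.14142) ≈ -16.99 dB
∠L = (0°) − (45.00°) = -45.00°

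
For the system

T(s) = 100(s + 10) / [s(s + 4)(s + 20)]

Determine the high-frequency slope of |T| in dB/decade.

-40 dB/decade

Each pole contributes −20 dB/decade at high frequency; each zero contributes +20 dB/decade.
Net: 1 zero(s) − 3 pole(s) → -40 dB/decade.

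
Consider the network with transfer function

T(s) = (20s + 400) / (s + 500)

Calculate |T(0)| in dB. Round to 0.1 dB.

T(0) = 400 / 500 = 0.8
20 log₁₀(0.8) ≈ -1.94 dB

-1.9 dB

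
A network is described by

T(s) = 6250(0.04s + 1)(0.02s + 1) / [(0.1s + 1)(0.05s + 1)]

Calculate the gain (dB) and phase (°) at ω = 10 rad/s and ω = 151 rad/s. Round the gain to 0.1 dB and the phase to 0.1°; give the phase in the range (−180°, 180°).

ω = 10: 72.8 dB, -38.5°; ω = 151: 60.5 dB, -16.4°

At ω = 10 rad/s:
zero (1 + j10·0.04) = 1 + j0.4 → |·| ≈ 1.077, ∠ ≈ 21.80°
zero (1 + j10·0.02) = 1 + j0.2 → |·| ≈ 1.0198, ∠ ≈ 11.31°
pole (1 + j10·0.1) = 1 + j1 → |·| ≈ 1.4142, ∠ ≈ 45.00°
pole (1 + j10·0.05) = 1 + j0.5 → |·| ≈ 1.118, ∠ ≈ 26.57°
|T| = 6250 · 1.077 · 1.0198 / (1.4142 · 1.118) ≈ 4341.7
Gain = 20 log₁₀(4341.7) ≈ 72.75 dB
∠T = (21.80° + 11.31°) − (45.00° + 26.57°) = -38.46°

At ω = 151 rad/s:
zero (1 + j151·0.04) = 1 + j6.04 → |·| ≈ 6.1222, ∠ ≈ 80.60°
zero (1 + j151·0.02) = 1 + j3.02 → |·| ≈ 3.1813, ∠ ≈ 71.68°
pole (1 + j151·0.1) = 1 + j15.1 → |·| ≈ 15.133, ∠ ≈ 86.21°
pole (1 + j151·0.05) = 1 + j7.55 → |·| ≈ 7.6159, ∠ ≈ 82.46°
|T| = 6250 · 6.1222 · 3.1813 / (15.133 · 7.6159) ≈ 1056.2
Gain = 20 log₁₀(1056.2) ≈ 60.47 dB
∠T = (80.60° + 71.68°) − (86.21° + 82.46°) = -16.39°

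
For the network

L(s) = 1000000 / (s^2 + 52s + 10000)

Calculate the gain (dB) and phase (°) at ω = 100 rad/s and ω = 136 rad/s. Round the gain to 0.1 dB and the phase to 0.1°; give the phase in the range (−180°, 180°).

ω = 100: 45.7 dB, -90.0°; ω = 136: 39.1 dB, -140.2°

At s = jω = j100:
quadratic: (j100)² + 52·j100 + 10000 = 0 + j5200 → |·| ≈ 5200, ∠ ≈ 90.00°
|L| = 1000000 / 5200 ≈ 192.31
Gain = 20 log₁₀(192.31) ≈ 45.68 dB
∠L = 0.00° − 90.00° = -90.00°

At s = jω = j136:
quadratic: (j136)² + 52·j136 + 10000 = -8496 + j7072 → |·| ≈ 11054, ∠ ≈ 140.23°
|L| = 1000000 / 11054 ≈ 90.465
Gain = 20 log₁₀(90.465) ≈ 39.13 dB
∠L = 0.00° − 140.23° = -140.23°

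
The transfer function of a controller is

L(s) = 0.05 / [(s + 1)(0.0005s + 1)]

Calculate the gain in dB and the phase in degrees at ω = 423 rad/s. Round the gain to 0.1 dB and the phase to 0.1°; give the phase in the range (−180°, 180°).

At ω = 423 rad/s:
pole (1 + j423·1) = 1 + j423 → |·| ≈ 423, ∠ ≈ 89.86°
pole (1 + j423·0.0005) = 1 + j0.2115 → |·| ≈ 1.0221, ∠ ≈ 11.94°
|L| = 0.05 · 1 / (423 · 1.0221) ≈ 0.00011565
Gain = 20 log₁₀(0.00011565) ≈ -78.74 dB
∠L = (0°) − (89.86° + 11.94°) = -101.80°

-78.7 dB, -101.8°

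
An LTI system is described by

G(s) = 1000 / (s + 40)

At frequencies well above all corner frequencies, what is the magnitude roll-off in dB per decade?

-20 dB/decade

Each pole contributes −20 dB/decade at high frequency; each zero contributes +20 dB/decade.
Net: 0 zero(s) − 1 pole(s) → -20 dB/decade.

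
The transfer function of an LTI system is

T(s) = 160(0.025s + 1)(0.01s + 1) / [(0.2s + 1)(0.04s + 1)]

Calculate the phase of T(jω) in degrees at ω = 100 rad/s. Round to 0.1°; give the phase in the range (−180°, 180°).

At ω = 100 rad/s:
zero (1 + j100·0.025) = 1 + j2.5 → |·| ≈ 2.6926, ∠ ≈ 68.20°
zero (1 + j100·0.01) = 1 + j1 → |·| ≈ 1.4142, ∠ ≈ 45.00°
pole (1 + j100·0.2) = 1 + j20 → |·| ≈ 20.025, ∠ ≈ 87.14°
pole (1 + j100·0.04) = 1 + j4 → |·| ≈ 4.1231, ∠ ≈ 75.96°
∠T = (68.20° + 45.00°) − (87.14° + 75.96°) = -49.90°

-49.9°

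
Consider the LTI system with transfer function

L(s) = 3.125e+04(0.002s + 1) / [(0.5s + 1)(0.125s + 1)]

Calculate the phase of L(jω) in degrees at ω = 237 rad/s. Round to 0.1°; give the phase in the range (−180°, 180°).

At ω = 237 rad/s:
zero (1 + j237·0.002) = 1 + j0.474 → |·| ≈ 1.1067, ∠ ≈ 25.36°
pole (1 + j237·0.5) = 1 + j118.5 → |·| ≈ 118.5, ∠ ≈ 89.52°
pole (1 + j237·0.125) = 1 + j29.625 → |·| ≈ 29.642, ∠ ≈ 88.07°
∠L = (25.36°) − (89.52° + 88.07°) = -152.23°

-152.2°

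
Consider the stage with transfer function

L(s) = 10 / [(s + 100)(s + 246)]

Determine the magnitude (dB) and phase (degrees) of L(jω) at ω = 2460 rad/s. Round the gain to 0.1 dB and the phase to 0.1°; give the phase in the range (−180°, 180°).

At s = jω = j2460:
pole (s+100): 100 + j2460 → |·| = √(100²+2460²) = √6061600 ≈ 2462, ∠ = arctan(2460/100) ≈ 87.67°
pole (s+246): 246 + j2460 → |·| = √(246²+2460²) = √6112116 ≈ 2472.3, ∠ = arctan(2460/246) ≈ 84.29°
|L| = 10 / 6.0868e+06 ≈ 1.6429e-06
Gain = 20 log₁₀(1.6429e-06) ≈ -115.69 dB
∠L = 0.00° − 171.96° = -171.96°

-115.7 dB, -172.0°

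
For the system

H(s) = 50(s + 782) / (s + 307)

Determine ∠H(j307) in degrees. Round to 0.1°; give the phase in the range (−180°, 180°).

At s = jω = j307:
zero (s+782): 782 + j307 → |·| = √(782²+307²) = √705773 ≈ 840.1, ∠ = arctan(307/782) ≈ 21.43°
pole (s+307): 307 + j307 → |·| = √(307²+307²) = √188498 ≈ 434.16, ∠ = arctan(307/307) ≈ 45.00°
∠H = 21.43° − 45.00° = -23.57°

-23.6°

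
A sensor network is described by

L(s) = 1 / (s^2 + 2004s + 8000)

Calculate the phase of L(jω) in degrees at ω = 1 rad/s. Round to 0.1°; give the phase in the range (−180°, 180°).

Substitute s = j1:
Numerator: 1 = 1 + j0
Denominator: (j1)^2 + 2004(j1) + 8000 = 7999 + j2004
|N| = √(1² + 0²) ≈ 1, ∠N ≈ 0.00°
|D| = √(7999² + 2004²) ≈ 8246.2, ∠D ≈ 14.06°
∠L = 0.00° − 14.06° = -14.06°

-14.1°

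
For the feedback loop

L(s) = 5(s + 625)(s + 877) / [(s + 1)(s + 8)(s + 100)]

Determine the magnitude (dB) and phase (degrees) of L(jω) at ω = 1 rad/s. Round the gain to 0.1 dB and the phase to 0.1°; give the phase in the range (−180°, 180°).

At s = jω = j1:
zero (s+625): 625 + j1 → |·| = √(625²+1²) = √390626 ≈ 625, ∠ = arctan(1/625) ≈ 0.09°
zero (s+877): 877 + j1 → |·| = √(877²+1²) = √769130 ≈ 877, ∠ = arctan(1/877) ≈ 0.07°
pole (s+1): 1 + j1 → |·| = √(1²+1²) = √2 ≈ 1.4142, ∠ = arctan(1/1) ≈ 45.00°
pole (s+8): 8 + j1 → |·| = √(8²+1²) = √65 ≈ 8.0623, ∠ = arctan(1/8) ≈ 7.13°
pole (s+100): 100 + j1 → |·| = √(100²+1²) = √10001 ≈ 100, ∠ = arctan(1/100) ≈ 0.57°
|L| = 5 · 5.4812e+05 / 1140.2 ≈ 2403.6
Gain = 20 log₁₀(2403.6) ≈ 67.62 dB
∠L = 0.16° − 52.70° = -52.54°

67.6 dB, -52.5°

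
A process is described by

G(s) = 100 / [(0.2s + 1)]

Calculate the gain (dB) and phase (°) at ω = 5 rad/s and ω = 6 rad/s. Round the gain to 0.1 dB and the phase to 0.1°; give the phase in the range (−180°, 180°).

At ω = 5 rad/s:
pole (1 + j5·0.2) = 1 + j1 → |·| ≈ 1.4142, ∠ ≈ 45.00°
|G| = 100 · 1 / (1.4142) ≈ 70.711
Gain = 20 log₁₀(70.711) ≈ 36.99 dB
∠G = (0°) − (45.00°) = -45.00°

At ω = 6 rad/s:
pole (1 + j6·0.2) = 1 + j1.2 → |·| ≈ 1.562, ∠ ≈ 50.19°
|G| = 100 · 1 / (1.562) ≈ 64.02
Gain = 20 log₁₀(64.02) ≈ 36.13 dB
∠G = (0°) − (50.19°) = -50.19°

ω = 5: 37.0 dB, -45.0°; ω = 6: 36.1 dB, -50.2°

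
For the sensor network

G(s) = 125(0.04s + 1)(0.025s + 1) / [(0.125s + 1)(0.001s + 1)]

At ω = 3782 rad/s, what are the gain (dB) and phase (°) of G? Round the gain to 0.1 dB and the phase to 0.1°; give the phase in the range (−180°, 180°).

59.7 dB, 13.9°

At ω = 3782 rad/s:
zero (1 + j3782·0.04) = 1 + j151.28 → |·| ≈ 151.28, ∠ ≈ 89.62°
zero (1 + j3782·0.025) = 1 + j94.55 → |·| ≈ 94.555, ∠ ≈ 89.39°
pole (1 + j3782·0.125) = 1 + j472.75 → |·| ≈ 472.75, ∠ ≈ 89.88°
pole (1 + j3782·0.001) = 1 + j3.782 → |·| ≈ 3.912, ∠ ≈ 75.19°
|G| = 125 · 151.28 · 94.555 / (472.75 · 3.912) ≈ 966.82
Gain = 20 log₁₀(966.82) ≈ 59.71 dB
∠G = (89.62° + 89.39°) − (89.88° + 75.19°) = 13.94°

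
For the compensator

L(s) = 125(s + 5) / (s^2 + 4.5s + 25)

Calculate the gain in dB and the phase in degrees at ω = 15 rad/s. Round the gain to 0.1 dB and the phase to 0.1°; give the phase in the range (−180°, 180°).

At s = jω = j15:
zero (s+5): 5 + j15 → |·| = √(5²+15²) = √250 ≈ 15.811, ∠ = arctan(15/5) ≈ 71.57°
quadratic: (j15)² + 4.5·j15 + 25 = -200 + j67.5 → |·| ≈ 211.08, ∠ ≈ 161.35°
|L| = 125 · 15.811 / 211.08 ≈ 9.3632
Gain = 20 log₁₀(9.3632) ≈ 19.43 dB
∠L = 71.57° − 161.35° = -89.78°

19.4 dB, -89.8°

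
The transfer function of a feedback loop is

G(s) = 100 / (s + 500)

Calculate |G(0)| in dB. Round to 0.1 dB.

-14.0 dB

G(0) = 100 / (500) = 0.2
20 log₁₀(0.2) ≈ -13.98 dB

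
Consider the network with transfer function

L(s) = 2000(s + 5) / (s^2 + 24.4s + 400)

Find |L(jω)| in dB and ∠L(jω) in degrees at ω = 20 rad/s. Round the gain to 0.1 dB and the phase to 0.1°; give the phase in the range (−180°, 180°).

At s = jω = j20:
zero (s+5): 5 + j20 → |·| = √(5²+20²) = √425 ≈ 20.616, ∠ = arctan(20/5) ≈ 75.96°
quadratic: (j20)² + 24.4·j20 + 400 = 0 + j488 → |·| ≈ 488, ∠ ≈ 90.00°
|L| = 2000 · 20.616 / 488 ≈ 84.492
Gain = 20 log₁₀(84.492) ≈ 38.54 dB
∠L = 75.96° − 90.00° = -14.04°

38.5 dB, -14.0°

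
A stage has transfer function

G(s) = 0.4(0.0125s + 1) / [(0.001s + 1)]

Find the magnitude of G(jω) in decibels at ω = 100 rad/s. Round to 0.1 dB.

At ω = 100 rad/s:
zero (1 + j100·0.0125) = 1 + j1.25 → |·| ≈ 1.6008, ∠ ≈ 51.34°
pole (1 + j100·0.001) = 1 + j0.1 → |·| ≈ 1.005, ∠ ≈ 5.71°
|G| = 0.4 · 1.6008 / (1.005) ≈ 0.63713
Gain = 20 log₁₀(0.63713) ≈ -3.92 dB

-3.9 dB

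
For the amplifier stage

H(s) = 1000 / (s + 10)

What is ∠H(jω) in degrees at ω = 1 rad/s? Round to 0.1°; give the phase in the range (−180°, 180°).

Substitute s = j1:
Numerator: 1000 = 1000 + j0
Denominator: (j1) + 10 = 10 + j1
|N| = √(1000² + 0²) ≈ 1000, ∠N ≈ 0.00°
|D| = √(10² + 1²) ≈ 10.05, ∠D ≈ 5.71°
∠H = 0.00° − 5.71° = -5.71°

-5.7°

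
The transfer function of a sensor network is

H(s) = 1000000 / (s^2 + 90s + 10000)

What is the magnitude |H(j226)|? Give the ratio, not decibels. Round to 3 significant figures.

At s = jω = j226:
quadratic: (j226)² + 90·j226 + 10000 = -41076 + j20340 → |·| ≈ 45836, ∠ ≈ 153.66°
|H| = 1000000 / 45836 ≈ 21.817

21.8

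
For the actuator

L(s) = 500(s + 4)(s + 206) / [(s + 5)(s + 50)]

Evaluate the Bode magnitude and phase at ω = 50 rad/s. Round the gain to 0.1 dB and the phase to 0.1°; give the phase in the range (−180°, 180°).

At s = jω = j50:
zero (s+4): 4 + j50 → |·| = √(4²+50²) = √2516 ≈ 50.16, ∠ = arctan(50/4) ≈ 85.43°
zero (s+206): 206 + j50 → |·| = √(206²+50²) = √44936 ≈ 211.98, ∠ = arctan(50/206) ≈ 13.64°
pole (s+5): 5 + j50 → |·| = √(5²+50²) = √2525 ≈ 50.249, ∠ = arctan(50/5) ≈ 84.29°
pole (s+50): 50 + j50 → |·| = √(50²+50²) = √5000 ≈ 70.711, ∠ = arctan(50/50) ≈ 45.00°
|L| = 500 · 10633 / 3553.2 ≈ 1496.3
Gain = 20 log₁₀(1496.3) ≈ 63.50 dB
∠L = 99.07° − 129.29° = -30.22°

63.5 dB, -30.2°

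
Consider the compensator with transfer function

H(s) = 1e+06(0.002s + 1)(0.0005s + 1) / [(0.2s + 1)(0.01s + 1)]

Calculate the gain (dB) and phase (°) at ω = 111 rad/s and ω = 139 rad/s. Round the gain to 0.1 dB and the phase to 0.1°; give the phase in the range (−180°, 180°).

ω = 111: 89.8 dB, -119.7°; ω = 139: 86.8 dB, -122.7°

At ω = 111 rad/s:
zero (1 + j111·0.002) = 1 + j0.222 → |·| ≈ 1.0243, ∠ ≈ 12.52°
zero (1 + j111·0.0005) = 1 + j0.0555 → |·| ≈ 1.0015, ∠ ≈ 3.18°
pole (1 + j111·0.2) = 1 + j22.2 → |·| ≈ 22.223, ∠ ≈ 87.42°
pole (1 + j111·0.01) = 1 + j1.11 → |·| ≈ 1.494, ∠ ≈ 47.98°
|H| = 1e+06 · 1.0243 · 1.0015 / (22.223 · 1.494) ≈ 30898
Gain = 20 log₁₀(30898) ≈ 89.80 dB
∠H = (12.52° + 3.18°) − (87.42° + 47.98°) = -119.70°

At ω = 139 rad/s:
zero (1 + j139·0.002) = 1 + j0.278 → |·| ≈ 1.0379, ∠ ≈ 15.54°
zero (1 + j139·0.0005) = 1 + j0.0695 → |·| ≈ 1.0024, ∠ ≈ 3.98°
pole (1 + j139·0.2) = 1 + j27.8 → |·| ≈ 27.818, ∠ ≈ 87.94°
pole (1 + j139·0.01) = 1 + j1.39 → |·| ≈ 1.7123, ∠ ≈ 54.27°
|H| = 1e+06 · 1.0379 · 1.0024 / (27.818 · 1.7123) ≈ 21842
Gain = 20 log₁₀(21842) ≈ 86.79 dB
∠H = (15.54° + 3.98°) − (87.94° + 54.27°) = -122.69°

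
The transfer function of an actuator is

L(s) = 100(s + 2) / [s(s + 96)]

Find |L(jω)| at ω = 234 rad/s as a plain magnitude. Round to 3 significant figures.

At s = jω = j234:
zero (s+2): 2 + j234 → |·| = √(2²+234²) = √54760 ≈ 234.01, ∠ = arctan(234/2) ≈ 89.51°
pole (s+96): 96 + j234 → |·| = √(96²+234²) = √63972 ≈ 252.93, ∠ = arctan(234/96) ≈ 67.69°
pole at origin: |s| = 234, ∠ = 90.00° (in denominator)
|L| = 100 · 234.01 / 59186 ≈ 0.39538

0.395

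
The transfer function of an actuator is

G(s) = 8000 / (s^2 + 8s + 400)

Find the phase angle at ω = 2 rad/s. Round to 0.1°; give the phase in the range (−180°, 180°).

-2.3°

At s = jω = j2:
quadratic: (j2)² + 8·j2 + 400 = 396 + j16 → |·| ≈ 396.32, ∠ ≈ 2.31°
∠G = 0.00° − 2.31° = -2.31°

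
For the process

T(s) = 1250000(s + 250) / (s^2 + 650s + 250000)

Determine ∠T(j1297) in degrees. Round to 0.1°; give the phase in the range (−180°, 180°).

At s = jω = j1297:
zero (s+250): 250 + j1297 → |·| = √(250²+1297²) = √1744709 ≈ 1320.9, ∠ = arctan(1297/250) ≈ 79.09°
quadratic: (j1297)² + 650·j1297 + 250000 = -1432209 + j843050 → |·| ≈ 1.6619e+06, ∠ ≈ 149.52°
∠T = 79.09° − 149.52° = -70.43°

-70.4°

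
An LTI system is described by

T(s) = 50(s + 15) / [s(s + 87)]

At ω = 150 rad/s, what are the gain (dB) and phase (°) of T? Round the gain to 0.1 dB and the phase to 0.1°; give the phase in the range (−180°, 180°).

At s = jω = j150:
zero (s+15): 15 + j150 → |·| = √(15²+150²) = √22725 ≈ 150.75, ∠ = arctan(150/15) ≈ 84.29°
pole (s+87): 87 + j150 → |·| = √(87²+150²) = √30069 ≈ 173.4, ∠ = arctan(150/87) ≈ 59.89°
pole at origin: |s| = 150, ∠ = 90.00° (in denominator)
|T| = 50 · 150.75 / 26010 ≈ 0.28979
Gain = 20 log₁₀(0.28979) ≈ -10.76 dB
∠T = 84.29° − 149.89° = -65.60°

-10.8 dB, -65.6°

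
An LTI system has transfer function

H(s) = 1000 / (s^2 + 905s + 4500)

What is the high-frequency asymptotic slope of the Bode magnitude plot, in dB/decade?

-40 dB/decade

Each pole contributes −20 dB/decade at high frequency; each zero contributes +20 dB/decade.
Net: 0 zero(s) − 2 pole(s) → -40 dB/decade.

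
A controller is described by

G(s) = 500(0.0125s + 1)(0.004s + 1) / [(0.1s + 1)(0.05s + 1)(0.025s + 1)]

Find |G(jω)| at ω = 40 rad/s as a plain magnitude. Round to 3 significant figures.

43.4

At ω = 40 rad/s:
zero (1 + j40·0.0125) = 1 + j0.5 → |·| ≈ 1.118, ∠ ≈ 26.57°
zero (1 + j40·0.004) = 1 + j0.16 → |·| ≈ 1.0127, ∠ ≈ 9.09°
pole (1 + j40·0.1) = 1 + j4 → |·| ≈ 4.1231, ∠ ≈ 75.96°
pole (1 + j40·0.05) = 1 + j2 → |·| ≈ 2.2361, ∠ ≈ 63.43°
pole (1 + j40·0.025) = 1 + j1 → |·| ≈ 1.4142, ∠ ≈ 45.00°
|G| = 500 · 1.118 · 1.0127 / (4.1231 · 2.2361 · 1.4142) ≈ 43.418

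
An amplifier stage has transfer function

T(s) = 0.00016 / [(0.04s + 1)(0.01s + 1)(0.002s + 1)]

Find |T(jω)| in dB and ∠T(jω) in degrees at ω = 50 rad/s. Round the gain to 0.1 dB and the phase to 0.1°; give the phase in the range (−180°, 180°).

At ω = 50 rad/s:
pole (1 + j50·0.04) = 1 + j2 → |·| ≈ 2.2361, ∠ ≈ 63.43°
pole (1 + j50·0.01) = 1 + j0.5 → |·| ≈ 1.118, ∠ ≈ 26.57°
pole (1 + j50·0.002) = 1 + j0.1 → |·| ≈ 1.005, ∠ ≈ 5.71°
|T| = 0.00016 · 1 / (2.2361 · 1.118 · 1.005) ≈ 6.3683e-05
Gain = 20 log₁₀(6.3683e-05) ≈ -83.92 dB
∠T = (0°) − (63.43° + 26.57° + 5.71°) = -95.71°

-83.9 dB, -95.7°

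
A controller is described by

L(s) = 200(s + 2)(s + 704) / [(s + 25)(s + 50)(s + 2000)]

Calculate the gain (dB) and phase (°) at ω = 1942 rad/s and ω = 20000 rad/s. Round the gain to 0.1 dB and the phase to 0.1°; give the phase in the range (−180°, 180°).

ω = 1942: -22.4 dB, -61.9°; ω = 20000: -40.0 dB, -86.1°

At s = jω = j1942:
zero (s+2): 2 + j1942 → |·| = √(2²+1942²) = √3771368 ≈ 1942, ∠ = arctan(1942/2) ≈ 89.94°
zero (s+704): 704 + j1942 → |·| = √(704²+1942²) = √4266980 ≈ 2065.7, ∠ = arctan(1942/704) ≈ 70.07°
pole (s+25): 25 + j1942 → |·| = √(25²+1942²) = √3771989 ≈ 1942.2, ∠ = arctan(1942/25) ≈ 89.26°
pole (s+50): 50 + j1942 → |·| = √(50²+1942²) = √3773864 ≈ 1942.6, ∠ = arctan(1942/50) ≈ 88.53°
pole (s+2000): 2000 + j1942 → |·| = √(2000²+1942²) = √7771364 ≈ 2787.7, ∠ = arctan(1942/2000) ≈ 44.16°
|L| = 200 · 4.0116e+06 / 1.0518e+10 ≈ 0.076281
Gain = 20 log₁₀(0.076281) ≈ -22.35 dB
∠L = 160.01° − 221.95° = -61.94°

At s = jω = j20000:
zero (s+2): 2 + j20000 → |·| = √(2²+20000²) = √400000004 ≈ 20000, ∠ = arctan(20000/2) ≈ 89.99°
zero (s+704): 704 + j20000 → |·| = √(704²+20000²) = √400495616 ≈ 20012, ∠ = arctan(20000/704) ≈ 87.98°
pole (s+25): 25 + j20000 → |·| = √(25²+20000²) = √400000625 ≈ 20000, ∠ = arctan(20000/25) ≈ 89.93°
pole (s+50): 50 + j20000 → |·| = √(50²+20000²) = √400002500 ≈ 20000, ∠ = arctan(20000/50) ≈ 89.86°
pole (s+2000): 2000 + j20000 → |·| = √(2000²+20000²) = √404000000 ≈ 20100, ∠ = arctan(20000/2000) ≈ 84.29°
|L| = 200 · 4.0024e+08 / 8.04e+12 ≈ 0.0099562
Gain = 20 log₁₀(0.0099562) ≈ -40.04 dB
∠L = 177.97° − 264.08° = -86.11°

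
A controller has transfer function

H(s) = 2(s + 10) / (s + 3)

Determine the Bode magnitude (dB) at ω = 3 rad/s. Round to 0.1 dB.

13.8 dB

At s = jω = j3:
zero (s+10): 10 + j3 → |·| = √(10²+3²) = √109 ≈ 10.44, ∠ = arctan(3/10) ≈ 16.70°
pole (s+3): 3 + j3 → |·| = √(3²+3²) = √18 ≈ 4.2426, ∠ = arctan(3/3) ≈ 45.00°
|H| = 2 · 10.44 / 4.2426 ≈ 4.9215
Gain = 20 log₁₀(4.9215) ≈ 13.84 dB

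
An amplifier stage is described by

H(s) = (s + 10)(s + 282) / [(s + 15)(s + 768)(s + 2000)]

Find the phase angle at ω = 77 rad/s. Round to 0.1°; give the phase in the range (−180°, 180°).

At s = jω = j77:
zero (s+10): 10 + j77 → |·| = √(10²+77²) = √6029 ≈ 77.647, ∠ = arctan(77/10) ≈ 82.60°
zero (s+282): 282 + j77 → |·| = √(282²+77²) = √85453 ≈ 292.32, ∠ = arctan(77/282) ≈ 15.27°
pole (s+15): 15 + j77 → |·| = √(15²+77²) = √6154 ≈ 78.447, ∠ = arctan(77/15) ≈ 78.98°
pole (s+768): 768 + j77 → |·| = √(768²+77²) = √595753 ≈ 771.85, ∠ = arctan(77/768) ≈ 5.73°
pole (s+2000): 2000 + j77 → |·| = √(2000²+77²) = √4005929 ≈ 2001.5, ∠ = arctan(77/2000) ≈ 2.20°
∠H = 97.87° − 86.91° = 10.96°

11.0°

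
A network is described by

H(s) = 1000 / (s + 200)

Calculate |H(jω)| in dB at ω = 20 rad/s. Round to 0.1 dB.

Substitute s = j20:
Numerator: 1000 = 1000 + j0
Denominator: (j20) + 200 = 200 + j20
|N| = √(1000² + 0²) ≈ 1000, ∠N ≈ 0.00°
|D| = √(200² + 20²) ≈ 201, ∠D ≈ 5.71°
|H| = 1000 / 201 ≈ 4.9751
Gain = 20 log₁₀(4.9751) ≈ 13.94 dB

13.9 dB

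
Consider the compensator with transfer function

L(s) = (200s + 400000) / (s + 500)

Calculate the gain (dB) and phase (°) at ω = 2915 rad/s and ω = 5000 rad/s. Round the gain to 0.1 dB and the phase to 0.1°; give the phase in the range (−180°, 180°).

ω = 2915: 47.6 dB, -24.7°; ω = 5000: 46.6 dB, -16.1°

Substitute s = j2915:
Numerator: 200(j2915) + 400000 = 400000 + j583000
Denominator: (j2915) + 500 = 500 + j2915
|N| = √(400000² + 583000²) ≈ 7.0703e+05, ∠N ≈ 55.55°
|D| = √(500² + 2915²) ≈ 2957.6, ∠D ≈ 80.27°
|L| = 7.0703e+05 / 2957.6 ≈ 239.06
Gain = 20 log₁₀(239.06) ≈ 47.57 dB
∠L = 55.55° − 80.27° = -24.72°

Substitute s = j5000:
Numerator: 200(j5000) + 400000 = 400000 + j1000000
Denominator: (j5000) + 500 = 500 + j5000
|N| = √(400000² + 1000000²) ≈ 1.077e+06, ∠N ≈ 68.20°
|D| = √(500² + 5000²) ≈ 5024.9, ∠D ≈ 84.29°
|L| = 1.077e+06 / 5024.9 ≈ 214.33
Gain = 20 log₁₀(214.33) ≈ 46.62 dB
∠L = 68.20° − 84.29° = -16.09°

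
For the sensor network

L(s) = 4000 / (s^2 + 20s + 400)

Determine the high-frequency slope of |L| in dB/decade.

-40 dB/decade

Each pole contributes −20 dB/decade at high frequency; each zero contributes +20 dB/decade.
Net: 0 zero(s) − 2 pole(s) → -40 dB/decade.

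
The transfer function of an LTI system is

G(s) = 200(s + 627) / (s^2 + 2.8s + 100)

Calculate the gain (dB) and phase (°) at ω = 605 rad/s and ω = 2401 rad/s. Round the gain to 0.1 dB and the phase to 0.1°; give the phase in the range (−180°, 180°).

ω = 605: -6.4 dB, -135.8°; ω = 2401: -21.3 dB, -104.6°

At s = jω = j605:
zero (s+627): 627 + j605 → |·| = √(627²+605²) = √759154 ≈ 871.29, ∠ = arctan(605/627) ≈ 43.98°
quadratic: (j605)² + 2.8·j605 + 100 = -365925 + j1694 → |·| ≈ 3.6593e+05, ∠ ≈ 179.73°
|G| = 200 · 871.29 / 3.6593e+05 ≈ 0.47621
Gain = 20 log₁₀(0.47621) ≈ -6.44 dB
∠G = 43.98° − 179.73° = -135.75°

At s = jω = j2401:
zero (s+627): 627 + j2401 → |·| = √(627²+2401²) = √6157930 ≈ 2481.5, ∠ = arctan(2401/627) ≈ 75.36°
quadratic: (j2401)² + 2.8·j2401 + 100 = -5764701 + j6722.8 → |·| ≈ 5.7647e+06, ∠ ≈ 179.93°
|G| = 200 · 2481.5 / 5.7647e+06 ≈ 0.086093
Gain = 20 log₁₀(0.086093) ≈ -21.30 dB
∠G = 75.36° − 179.93° = -104.57°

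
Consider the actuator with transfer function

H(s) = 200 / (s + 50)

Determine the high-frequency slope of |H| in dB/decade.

-20 dB/decade

Each pole contributes −20 dB/decade at high frequency; each zero contributes +20 dB/decade.
Net: 0 zero(s) − 1 pole(s) → -20 dB/decade.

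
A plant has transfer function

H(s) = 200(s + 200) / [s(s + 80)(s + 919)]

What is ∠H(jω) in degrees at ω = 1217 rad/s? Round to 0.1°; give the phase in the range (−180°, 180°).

-148.5°

At s = jω = j1217:
zero (s+200): 200 + j1217 → |·| = √(200²+1217²) = √1521089 ≈ 1233.3, ∠ = arctan(1217/200) ≈ 80.67°
pole (s+80): 80 + j1217 → |·| = √(80²+1217²) = √1487489 ≈ 1219.6, ∠ = arctan(1217/80) ≈ 86.24°
pole (s+919): 919 + j1217 → |·| = √(919²+1217²) = √2325650 ≈ 1525, ∠ = arctan(1217/919) ≈ 52.94°
pole at origin: |s| = 1217, ∠ = 90.00° (in denominator)
∠H = 80.67° − 229.18° = -148.51°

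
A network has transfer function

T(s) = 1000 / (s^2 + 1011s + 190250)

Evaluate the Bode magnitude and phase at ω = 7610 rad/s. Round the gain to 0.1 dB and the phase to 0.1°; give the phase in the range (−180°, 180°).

-95.3 dB, -172.4°

Substitute s = j7610:
Numerator: 1000 = 1000 + j0
Denominator: (j7610)^2 + 1011(j7610) + 190250 = -57721850 + j7693710
|N| = √(1000² + 0²) ≈ 1000, ∠N ≈ 0.00°
|D| = √(57721850² + 7693710²) ≈ 5.8232e+07, ∠D ≈ 172.41°
|T| = 1000 / 5.8232e+07 ≈ 1.7173e-05
Gain = 20 log₁₀(1.7173e-05) ≈ -95.30 dB
∠T = 0.00° − 172.41° = -172.41°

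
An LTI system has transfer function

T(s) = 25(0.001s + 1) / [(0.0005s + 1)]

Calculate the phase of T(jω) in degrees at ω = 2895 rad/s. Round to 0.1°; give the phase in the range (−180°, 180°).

At ω = 2895 rad/s:
zero (1 + j2895·0.001) = 1 + j2.895 → |·| ≈ 3.0628, ∠ ≈ 70.94°
pole (1 + j2895·0.0005) = 1 + j1.4475 → |·| ≈ 1.7593, ∠ ≈ 55.36°
∠T = (70.94°) − (55.36°) = 15.58°

15.6°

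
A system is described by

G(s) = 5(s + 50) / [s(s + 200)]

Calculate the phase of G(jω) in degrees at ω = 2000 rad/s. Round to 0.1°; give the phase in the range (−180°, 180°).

At s = jω = j2000:
zero (s+50): 50 + j2000 → |·| = √(50²+2000²) = √4002500 ≈ 2000.6, ∠ = arctan(2000/50) ≈ 88.57°
pole (s+200): 200 + j2000 → |·| = √(200²+2000²) = √4040000 ≈ 2010, ∠ = arctan(2000/200) ≈ 84.29°
pole at origin: |s| = 2000, ∠ = 90.00° (in denominator)
∠G = 88.57° − 174.29° = -85.72°

-85.7°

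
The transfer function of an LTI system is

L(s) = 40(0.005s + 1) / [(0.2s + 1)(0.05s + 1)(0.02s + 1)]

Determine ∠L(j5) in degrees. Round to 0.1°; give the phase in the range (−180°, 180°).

At ω = 5 rad/s:
zero (1 + j5·0.005) = 1 + j0.025 → |·| ≈ 1.0003, ∠ ≈ 1.43°
pole (1 + j5·0.2) = 1 + j1 → |·| ≈ 1.4142, ∠ ≈ 45.00°
pole (1 + j5·0.05) = 1 + j0.25 → |·| ≈ 1.0308, ∠ ≈ 14.04°
pole (1 + j5·0.02) = 1 + j0.1 → |·| ≈ 1.005, ∠ ≈ 5.71°
∠L = (1.43°) − (45.00° + 14.04° + 5.71°) = -63.32°

-63.3°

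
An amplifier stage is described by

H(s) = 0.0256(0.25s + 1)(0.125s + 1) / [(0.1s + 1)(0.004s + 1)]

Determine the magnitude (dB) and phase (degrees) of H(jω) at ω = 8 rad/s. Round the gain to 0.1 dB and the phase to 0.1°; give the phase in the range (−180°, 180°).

At ω = 8 rad/s:
zero (1 + j8·0.25) = 1 + j2 → |·| ≈ 2.2361, ∠ ≈ 63.43°
zero (1 + j8·0.125) = 1 + j1 → |·| ≈ 1.4142, ∠ ≈ 45.00°
pole (1 + j8·0.1) = 1 + j0.8 → |·| ≈ 1.2806, ∠ ≈ 38.66°
pole (1 + j8·0.004) = 1 + j0.032 → |·| ≈ 1.0005, ∠ ≈ 1.83°
|H| = 0.0256 · 2.2361 · 1.4142 / (1.2806 · 1.0005) ≈ 0.063185
Gain = 20 log₁₀(0.063185) ≈ -23.99 dB
∠H = (63.43° + 45.00°) − (38.66° + 1.83°) = 67.94°

-24.0 dB, 67.9°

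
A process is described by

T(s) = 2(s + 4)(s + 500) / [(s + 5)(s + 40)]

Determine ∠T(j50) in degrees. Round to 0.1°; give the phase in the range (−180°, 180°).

At s = jω = j50:
zero (s+4): 4 + j50 → |·| = √(4²+50²) = √2516 ≈ 50.16, ∠ = arctan(50/4) ≈ 85.43°
zero (s+500): 500 + j50 → |·| = √(500²+50²) = √252500 ≈ 502.49, ∠ = arctan(50/500) ≈ 5.71°
pole (s+5): 5 + j50 → |·| = √(5²+50²) = √2525 ≈ 50.249, ∠ = arctan(50/5) ≈ 84.29°
pole (s+40): 40 + j50 → |·| = √(40²+50²) = √4100 ≈ 64.031, ∠ = arctan(50/40) ≈ 51.34°
∠T = 91.14° − 135.63° = -44.49°

-44.5°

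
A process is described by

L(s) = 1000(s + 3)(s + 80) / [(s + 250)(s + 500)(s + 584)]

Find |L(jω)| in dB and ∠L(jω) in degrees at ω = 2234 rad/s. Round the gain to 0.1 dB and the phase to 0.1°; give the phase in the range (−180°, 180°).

At s = jω = j2234:
zero (s+3): 3 + j2234 → |·| = √(3²+2234²) = √4990765 ≈ 2234, ∠ = arctan(2234/3) ≈ 89.92°
zero (s+80): 80 + j2234 → |·| = √(80²+2234²) = √4997156 ≈ 2235.4, ∠ = arctan(2234/80) ≈ 87.95°
pole (s+250): 250 + j2234 → |·| = √(250²+2234²) = √5053256 ≈ 2247.9, ∠ = arctan(2234/250) ≈ 83.61°
pole (s+500): 500 + j2234 → |·| = √(500²+2234²) = √5240756 ≈ 2289.3, ∠ = arctan(2234/500) ≈ 77.38°
pole (s+584): 584 + j2234 → |·| = √(584²+2234²) = √5331812 ≈ 2309.1, ∠ = arctan(2234/584) ≈ 75.35°
|L| = 1000 · 4.9939e+06 / 1.1883e+10 ≈ 0.42026
Gain = 20 log₁₀(0.42026) ≈ -7.53 dB
∠L = 177.87° − 236.34° = -58.47°

-7.5 dB, -58.5°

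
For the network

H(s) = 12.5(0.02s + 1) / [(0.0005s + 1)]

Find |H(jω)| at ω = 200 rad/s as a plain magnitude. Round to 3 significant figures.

51.3

At ω = 200 rad/s:
zero (1 + j200·0.02) = 1 + j4 → |·| ≈ 4.1231, ∠ ≈ 75.96°
pole (1 + j200·0.0005) = 1 + j0.1 → |·| ≈ 1.005, ∠ ≈ 5.71°
|H| = 12.5 · 4.1231 / (1.005) ≈ 51.282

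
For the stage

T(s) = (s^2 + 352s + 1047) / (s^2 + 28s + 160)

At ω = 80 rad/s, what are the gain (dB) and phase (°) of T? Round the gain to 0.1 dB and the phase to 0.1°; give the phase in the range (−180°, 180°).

Substitute s = j80:
Numerator: (j80)^2 + 352(j80) + 1047 = -5353 + j28160
Denominator: (j80)^2 + 28(j80) + 160 = -6240 + j2240
|N| = √(5353² + 28160²) ≈ 28664, ∠N ≈ 100.76°
|D| = √(6240² + 2240²) ≈ 6629.9, ∠D ≈ 160.25°
|T| = 28664 / 6629.9 ≈ 4.3234
Gain = 20 log₁₀(4.3234) ≈ 12.72 dB
∠T = 100.76° − 160.25° = -59.49°

12.7 dB, -59.5°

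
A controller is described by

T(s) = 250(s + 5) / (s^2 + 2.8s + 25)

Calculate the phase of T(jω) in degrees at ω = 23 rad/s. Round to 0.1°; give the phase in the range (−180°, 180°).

-95.0°

At s = jω = j23:
zero (s+5): 5 + j23 → |·| = √(5²+23²) = √554 ≈ 23.537, ∠ = arctan(23/5) ≈ 77.74°
quadratic: (j23)² + 2.8·j23 + 25 = -504 + j64.4 → |·| ≈ 508.1, ∠ ≈ 172.72°
∠T = 77.74° − 172.72° = -94.98°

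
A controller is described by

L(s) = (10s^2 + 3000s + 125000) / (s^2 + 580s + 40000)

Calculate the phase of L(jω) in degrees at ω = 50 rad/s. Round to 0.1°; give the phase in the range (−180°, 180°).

Substitute s = j50:
Numerator: 10(j50)^2 + 3000(j50) + 125000 = 100000 + j150000
Denominator: (j50)^2 + 580(j50) + 40000 = 37500 + j29000
|N| = √(100000² + 150000²) ≈ 1.8028e+05, ∠N ≈ 56.31°
|D| = √(37500² + 29000²) ≈ 47405, ∠D ≈ 37.72°
∠L = 56.31° − 37.72° = 18.59°

18.6°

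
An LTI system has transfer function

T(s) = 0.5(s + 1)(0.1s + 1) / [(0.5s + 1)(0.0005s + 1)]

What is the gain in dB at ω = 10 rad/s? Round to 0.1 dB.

At ω = 10 rad/s:
zero (1 + j10·1) = 1 + j10 → |·| ≈ 10.05, ∠ ≈ 84.29°
zero (1 + j10·0.1) = 1 + j1 → |·| ≈ 1.4142, ∠ ≈ 45.00°
pole (1 + j10·0.5) = 1 + j5 → |·| ≈ 5.099, ∠ ≈ 78.69°
pole (1 + j10·0.0005) = 1 + j0.005 → |·| ≈ 1, ∠ ≈ 0.29°
|T| = 0.5 · 10.05 · 1.4142 / (5.099 · 1) ≈ 1.3937
Gain = 20 log₁₀(1.3937) ≈ 2.88 dB

2.9 dB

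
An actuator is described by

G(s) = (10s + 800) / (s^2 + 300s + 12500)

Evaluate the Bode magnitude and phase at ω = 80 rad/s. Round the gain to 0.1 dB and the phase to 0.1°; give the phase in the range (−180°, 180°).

Substitute s = j80:
Numerator: 10(j80) + 800 = 800 + j800
Denominator: (j80)^2 + 300(j80) + 12500 = 6100 + j24000
|N| = √(800² + 800²) ≈ 1131.4, ∠N ≈ 45.00°
|D| = √(6100² + 24000²) ≈ 24763, ∠D ≈ 75.74°
|G| = 1131.4 / 24763 ≈ 0.045689
Gain = 20 log₁₀(0.045689) ≈ -26.80 dB
∠G = 45.00° − 75.74° = -30.74°

-26.8 dB, -30.7°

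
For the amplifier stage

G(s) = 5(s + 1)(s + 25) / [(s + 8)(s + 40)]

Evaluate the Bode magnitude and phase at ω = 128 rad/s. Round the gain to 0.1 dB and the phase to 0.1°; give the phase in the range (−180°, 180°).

13.7 dB, 9.4°

At s = jω = j128:
zero (s+1): 1 + j128 → |·| = √(1²+128²) = √16385 ≈ 128, ∠ = arctan(128/1) ≈ 89.55°
zero (s+25): 25 + j128 → |·| = √(25²+128²) = √17009 ≈ 130.42, ∠ = arctan(128/25) ≈ 78.95°
pole (s+8): 8 + j128 → |·| = √(8²+128²) = √16448 ≈ 128.25, ∠ = arctan(128/8) ≈ 86.42°
pole (s+40): 40 + j128 → |·| = √(40²+128²) = √17984 ≈ 134.1, ∠ = arctan(128/40) ≈ 72.65°
|G| = 5 · 16694 / 17198 ≈ 4.8535
Gain = 20 log₁₀(4.8535) ≈ 13.72 dB
∠G = 168.50° − 159.07° = 9.43°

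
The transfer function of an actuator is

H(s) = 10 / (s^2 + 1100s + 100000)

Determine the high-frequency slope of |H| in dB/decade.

-40 dB/decade

Each pole contributes −20 dB/decade at high frequency; each zero contributes +20 dB/decade.
Net: 0 zero(s) − 2 pole(s) → -40 dB/decade.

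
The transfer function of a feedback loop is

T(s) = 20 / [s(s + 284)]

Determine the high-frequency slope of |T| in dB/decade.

-40 dB/decade

Each pole contributes −20 dB/decade at high frequency; each zero contributes +20 dB/decade.
Net: 0 zero(s) − 2 pole(s) → -40 dB/decade.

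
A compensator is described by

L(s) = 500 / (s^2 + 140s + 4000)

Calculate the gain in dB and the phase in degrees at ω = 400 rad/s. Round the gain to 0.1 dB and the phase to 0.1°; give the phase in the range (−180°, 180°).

Substitute s = j400:
Numerator: 500 = 500 + j0
Denominator: (j400)^2 + 140(j400) + 4000 = -156000 + j56000
|N| = √(500² + 0²) ≈ 500, ∠N ≈ 0.00°
|D| = √(156000² + 56000²) ≈ 1.6575e+05, ∠D ≈ 160.25°
|L| = 500 / 1.6575e+05 ≈ 0.0030166
Gain = 20 log₁₀(0.0030166) ≈ -50.41 dB
∠L = 0.00° − 160.25° = -160.25°

-50.4 dB, -160.3°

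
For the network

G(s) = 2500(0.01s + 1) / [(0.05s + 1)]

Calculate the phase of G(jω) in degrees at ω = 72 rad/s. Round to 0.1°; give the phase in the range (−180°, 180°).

At ω = 72 rad/s:
zero (1 + j72·0.01) = 1 + j0.72 → |·| ≈ 1.2322, ∠ ≈ 35.75°
pole (1 + j72·0.05) = 1 + j3.6 → |·| ≈ 3.7363, ∠ ≈ 74.48°
∠G = (35.75°) − (74.48°) = -38.73°

-38.7°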